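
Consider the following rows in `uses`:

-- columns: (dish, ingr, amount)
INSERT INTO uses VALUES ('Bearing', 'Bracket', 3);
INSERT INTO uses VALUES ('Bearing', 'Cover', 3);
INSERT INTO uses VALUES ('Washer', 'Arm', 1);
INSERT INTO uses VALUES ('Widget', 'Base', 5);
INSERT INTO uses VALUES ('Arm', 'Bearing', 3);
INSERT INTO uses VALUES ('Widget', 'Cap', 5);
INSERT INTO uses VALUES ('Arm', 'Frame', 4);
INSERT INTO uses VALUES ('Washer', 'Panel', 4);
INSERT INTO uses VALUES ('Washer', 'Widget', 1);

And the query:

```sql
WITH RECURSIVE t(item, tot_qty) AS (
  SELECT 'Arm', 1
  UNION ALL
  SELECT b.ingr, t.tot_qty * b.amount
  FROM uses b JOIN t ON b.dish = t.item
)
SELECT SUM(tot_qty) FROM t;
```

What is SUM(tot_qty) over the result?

Base: (Arm, tot_qty=1).
Iteration 1: components of {Arm} -> Bearing = 1*3 = 3, Frame = 1*4 = 4.
Iteration 2: components of {Bearing,Frame} -> Bracket = 3*3 = 9, Cover = 3*3 = 9.
Iteration 3: no further components; recursion stops.
SUM(tot_qty) = 1 + 4 + 3 + 9 + 9 = 26.

26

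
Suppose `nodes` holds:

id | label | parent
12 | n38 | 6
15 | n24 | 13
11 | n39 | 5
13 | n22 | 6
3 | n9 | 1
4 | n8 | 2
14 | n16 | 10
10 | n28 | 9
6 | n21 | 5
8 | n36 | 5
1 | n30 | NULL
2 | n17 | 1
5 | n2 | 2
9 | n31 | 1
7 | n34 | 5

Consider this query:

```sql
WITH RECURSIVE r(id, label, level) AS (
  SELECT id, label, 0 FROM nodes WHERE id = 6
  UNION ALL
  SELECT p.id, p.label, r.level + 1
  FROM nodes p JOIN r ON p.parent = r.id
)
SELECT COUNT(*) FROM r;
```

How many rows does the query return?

Base: id=6 (n21) at level 0.
Iteration 1: rows with parent in {6} -> n38 (id 12, level 1), n22 (id 13, level 1).
Iteration 2: rows with parent in {12,13} -> n24 (id 15, level 2).
Iteration 3: no rows with parent in {15}; recursion stops.
Total rows emitted: 4.

4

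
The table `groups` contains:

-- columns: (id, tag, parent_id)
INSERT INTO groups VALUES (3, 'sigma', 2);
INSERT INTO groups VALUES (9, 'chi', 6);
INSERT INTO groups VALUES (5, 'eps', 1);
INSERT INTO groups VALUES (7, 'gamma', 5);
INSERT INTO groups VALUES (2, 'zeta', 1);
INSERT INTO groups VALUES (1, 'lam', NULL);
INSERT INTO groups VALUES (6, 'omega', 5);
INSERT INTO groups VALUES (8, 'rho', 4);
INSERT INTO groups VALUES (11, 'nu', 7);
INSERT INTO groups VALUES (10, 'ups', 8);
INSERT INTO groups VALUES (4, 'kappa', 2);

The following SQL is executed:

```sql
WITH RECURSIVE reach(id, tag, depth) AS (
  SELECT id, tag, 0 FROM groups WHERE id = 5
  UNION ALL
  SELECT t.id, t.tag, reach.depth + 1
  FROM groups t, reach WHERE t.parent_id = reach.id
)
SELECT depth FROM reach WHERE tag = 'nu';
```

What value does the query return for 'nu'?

Base: id=5 (eps) at depth 0.
Iteration 1: rows with parent_id in {5} -> omega (id 6, depth 1), gamma (id 7, depth 1).
Iteration 2: rows with parent_id in {6,7} -> chi (id 9, depth 2), nu (id 11, depth 2).
Iteration 3: no rows with parent_id in {9,11}; recursion stops.

2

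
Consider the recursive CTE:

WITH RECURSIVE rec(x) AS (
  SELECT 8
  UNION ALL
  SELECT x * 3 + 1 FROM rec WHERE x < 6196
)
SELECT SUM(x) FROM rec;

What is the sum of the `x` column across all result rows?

Base: x=8.
Iteration 1: 8 < 6196 holds -> x = 8 * 3 + 1 = 25.
Iteration 2: 25 < 6196 holds -> x = 25 * 3 + 1 = 76.
Iteration 3: 76 < 6196 holds -> x = 76 * 3 + 1 = 229.
Iteration 4: 229 < 6196 holds -> x = 229 * 3 + 1 = 688.
Iteration 5: 688 < 6196 holds -> x = 688 * 3 + 1 = 2065.
Iteration 6: 2065 < 6196 holds -> x = 2065 * 3 + 1 = 6196.
Iteration 7: 6196 < 6196 fails; recursion stops.
SUM(x) = 8 + 25 + 76 + 229 + 688 + 2065 + 6196 = 9287.

9287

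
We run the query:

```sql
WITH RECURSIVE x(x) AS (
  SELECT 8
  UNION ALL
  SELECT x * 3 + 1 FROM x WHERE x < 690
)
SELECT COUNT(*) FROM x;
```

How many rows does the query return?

Base: x=8.
Iteration 1: 8 < 690 holds -> x = 8 * 3 + 1 = 25.
Iteration 2: 25 < 690 holds -> x = 25 * 3 + 1 = 76.
Iteration 3: 76 < 690 holds -> x = 76 * 3 + 1 = 229.
Iteration 4: 229 < 690 holds -> x = 229 * 3 + 1 = 688.
Iteration 5: 688 < 690 holds -> x = 688 * 3 + 1 = 2065.
Iteration 6: 2065 < 690 fails; recursion stops.
Total rows emitted: 6.

6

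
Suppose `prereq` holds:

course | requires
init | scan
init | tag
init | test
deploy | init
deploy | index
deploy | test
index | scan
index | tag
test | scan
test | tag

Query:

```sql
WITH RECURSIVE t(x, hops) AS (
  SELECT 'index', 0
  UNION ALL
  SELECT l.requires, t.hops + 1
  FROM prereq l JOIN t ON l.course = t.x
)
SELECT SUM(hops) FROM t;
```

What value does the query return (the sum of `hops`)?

Base: (index, hops=0).
Iteration 1: edges from {index} -> (scan, hops=1), (tag, hops=1).
Iteration 2: no outgoing edges from {scan,tag}; recursion stops.
SUM(hops) = 0 + 1 + 1 = 2.

2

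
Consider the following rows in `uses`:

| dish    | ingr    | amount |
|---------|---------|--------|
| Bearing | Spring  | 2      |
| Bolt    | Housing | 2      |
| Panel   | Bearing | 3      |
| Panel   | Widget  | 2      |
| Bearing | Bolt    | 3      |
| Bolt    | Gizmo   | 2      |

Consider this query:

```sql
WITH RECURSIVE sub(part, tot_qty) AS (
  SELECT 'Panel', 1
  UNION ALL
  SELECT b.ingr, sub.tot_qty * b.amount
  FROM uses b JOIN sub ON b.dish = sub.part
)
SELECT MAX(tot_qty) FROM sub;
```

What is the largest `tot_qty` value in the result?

Base: (Panel, tot_qty=1).
Iteration 1: components of {Panel} -> Bearing = 1*3 = 3, Widget = 1*2 = 2.
Iteration 2: components of {Bearing,Widget} -> Bolt = 3*3 = 9, Spring = 3*2 = 6.
Iteration 3: components of {Bolt,Spring} -> Gizmo = 9*2 = 18, Housing = 9*2 = 18.
Iteration 4: no further components; recursion stops.
tot_qty values: 1, 3, 2, 6, 9, 18, 18; the maximum is 18.

18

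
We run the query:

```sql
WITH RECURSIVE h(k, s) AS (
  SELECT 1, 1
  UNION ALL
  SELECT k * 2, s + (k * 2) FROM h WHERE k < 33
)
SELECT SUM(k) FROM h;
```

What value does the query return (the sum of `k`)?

Base: k=1, s=1.
Iteration 1: 1 < 33 holds -> k = 1 * 2 = 2, s = 1 + 2 = 3.
Iteration 2: 2 < 33 holds -> k = 2 * 2 = 4, s = 3 + 4 = 7.
Iteration 3: 4 < 33 holds -> k = 4 * 2 = 8, s = 7 + 8 = 15.
Iteration 4: 8 < 33 holds -> k = 8 * 2 = 16, s = 15 + 16 = 31.
Iteration 5: 16 < 33 holds -> k = 16 * 2 = 32, s = 31 + 32 = 63.
Iteration 6: 32 < 33 holds -> k = 32 * 2 = 64, s = 63 + 64 = 127.
Iteration 7: 64 < 33 fails; recursion stops.
SUM(k) = 1 + 2 + 4 + 8 + 16 + 32 + 64 = 127.

127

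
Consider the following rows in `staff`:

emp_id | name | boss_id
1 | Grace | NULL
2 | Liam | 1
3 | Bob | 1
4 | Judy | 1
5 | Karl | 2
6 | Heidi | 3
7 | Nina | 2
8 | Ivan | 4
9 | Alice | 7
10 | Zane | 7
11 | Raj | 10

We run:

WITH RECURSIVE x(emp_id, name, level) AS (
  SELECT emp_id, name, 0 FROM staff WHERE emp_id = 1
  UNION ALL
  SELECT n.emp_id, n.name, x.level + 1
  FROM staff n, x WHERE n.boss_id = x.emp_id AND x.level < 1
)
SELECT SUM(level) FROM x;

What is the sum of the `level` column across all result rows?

Base: emp_id=1 (Grace) at level 0.
Iteration 1: rows with boss_id in {1} -> Liam (id 2, level 1), Bob (id 3, level 1), Judy (id 4, level 1).
Iteration 2: level < 1 fails for all current rows; recursion stops.
SUM(level) = 0 + 1 + 1 + 1 = 3.

3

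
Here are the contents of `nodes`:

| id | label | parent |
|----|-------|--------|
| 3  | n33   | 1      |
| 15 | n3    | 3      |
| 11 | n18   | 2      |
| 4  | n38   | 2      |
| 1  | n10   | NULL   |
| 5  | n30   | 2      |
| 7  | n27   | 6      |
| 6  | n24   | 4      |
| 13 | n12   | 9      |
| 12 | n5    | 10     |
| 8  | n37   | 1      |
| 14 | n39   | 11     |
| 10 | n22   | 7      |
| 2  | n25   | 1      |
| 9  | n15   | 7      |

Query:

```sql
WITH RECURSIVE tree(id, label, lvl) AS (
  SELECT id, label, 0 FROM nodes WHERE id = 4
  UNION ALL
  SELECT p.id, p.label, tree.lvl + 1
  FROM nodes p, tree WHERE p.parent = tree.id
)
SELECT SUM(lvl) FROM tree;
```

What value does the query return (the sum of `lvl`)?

17

Base: id=4 (n38) at lvl 0.
Iteration 1: rows with parent in {4} -> n24 (id 6, lvl 1).
Iteration 2: rows with parent in {6} -> n27 (id 7, lvl 2).
Iteration 3: rows with parent in {7} -> n15 (id 9, lvl 3), n22 (id 10, lvl 3).
Iteration 4: rows with parent in {9,10} -> n5 (id 12, lvl 4), n12 (id 13, lvl 4).
Iteration 5: no rows with parent in {12,13}; recursion stops.
SUM(lvl) = 0 + 1 + 2 + 3 + 3 + 4 + 4 = 17.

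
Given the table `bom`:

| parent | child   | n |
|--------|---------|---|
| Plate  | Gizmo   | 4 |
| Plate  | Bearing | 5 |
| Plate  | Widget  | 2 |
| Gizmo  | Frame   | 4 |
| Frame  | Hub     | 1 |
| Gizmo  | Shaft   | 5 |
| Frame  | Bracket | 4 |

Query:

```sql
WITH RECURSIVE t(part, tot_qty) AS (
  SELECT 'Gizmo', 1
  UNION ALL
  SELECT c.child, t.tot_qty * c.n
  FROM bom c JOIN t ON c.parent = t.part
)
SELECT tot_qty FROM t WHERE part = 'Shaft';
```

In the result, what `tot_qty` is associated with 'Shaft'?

Base: (Gizmo, tot_qty=1).
Iteration 1: components of {Gizmo} -> Frame = 1*4 = 4, Shaft = 1*5 = 5.
Iteration 2: components of {Frame,Shaft} -> Bracket = 4*4 = 16, Hub = 4*1 = 4.
Iteration 3: no further components; recursion stops.

5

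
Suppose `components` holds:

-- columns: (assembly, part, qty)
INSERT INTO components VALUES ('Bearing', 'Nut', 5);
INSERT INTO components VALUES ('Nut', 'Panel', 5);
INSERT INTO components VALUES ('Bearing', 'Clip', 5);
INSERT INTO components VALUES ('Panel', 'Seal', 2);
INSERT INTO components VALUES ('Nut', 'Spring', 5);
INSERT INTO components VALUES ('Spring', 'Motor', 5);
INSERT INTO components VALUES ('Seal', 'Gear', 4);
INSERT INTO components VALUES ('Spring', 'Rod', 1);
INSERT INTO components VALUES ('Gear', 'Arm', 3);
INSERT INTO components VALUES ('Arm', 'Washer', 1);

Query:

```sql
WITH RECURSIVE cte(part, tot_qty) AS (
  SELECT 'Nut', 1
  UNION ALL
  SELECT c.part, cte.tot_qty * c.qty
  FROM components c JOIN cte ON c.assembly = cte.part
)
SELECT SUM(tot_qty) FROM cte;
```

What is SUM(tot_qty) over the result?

Base: (Nut, tot_qty=1).
Iteration 1: components of {Nut} -> Panel = 1*5 = 5, Spring = 1*5 = 5.
Iteration 2: components of {Panel,Spring} -> Motor = 5*5 = 25, Rod = 5*1 = 5, Seal = 5*2 = 10.
Iteration 3: components of {Motor,Rod,Seal} -> Gear = 10*4 = 40.
Iteration 4: components of {Gear} -> Arm = 40*3 = 120.
Iteration 5: components of {Arm} -> Washer = 120*1 = 120.
Iteration 6: no further components; recursion stops.
SUM(tot_qty) = 1 + 5 + 5 + 10 + 25 + 5 + 40 + 120 + 120 = 331.

331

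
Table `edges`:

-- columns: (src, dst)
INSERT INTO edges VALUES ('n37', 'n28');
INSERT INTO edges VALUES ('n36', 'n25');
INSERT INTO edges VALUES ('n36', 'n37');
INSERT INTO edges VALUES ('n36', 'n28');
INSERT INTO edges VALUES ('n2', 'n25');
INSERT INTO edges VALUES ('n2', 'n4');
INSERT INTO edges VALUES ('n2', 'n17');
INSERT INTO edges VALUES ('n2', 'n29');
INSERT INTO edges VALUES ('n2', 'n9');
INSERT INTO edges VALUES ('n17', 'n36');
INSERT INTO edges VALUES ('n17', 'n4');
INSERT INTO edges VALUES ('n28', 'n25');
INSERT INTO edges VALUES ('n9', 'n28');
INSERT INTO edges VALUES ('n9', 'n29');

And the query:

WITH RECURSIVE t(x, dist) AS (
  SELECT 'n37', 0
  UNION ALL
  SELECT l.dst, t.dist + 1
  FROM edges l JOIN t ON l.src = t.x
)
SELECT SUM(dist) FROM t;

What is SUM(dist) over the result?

Base: (n37, dist=0).
Iteration 1: edges from {n37} -> (n28, dist=1).
Iteration 2: edges from {n28} -> (n25, dist=2).
Iteration 3: no outgoing edges from {n25}; recursion stops.
SUM(dist) = 0 + 1 + 2 = 3.

3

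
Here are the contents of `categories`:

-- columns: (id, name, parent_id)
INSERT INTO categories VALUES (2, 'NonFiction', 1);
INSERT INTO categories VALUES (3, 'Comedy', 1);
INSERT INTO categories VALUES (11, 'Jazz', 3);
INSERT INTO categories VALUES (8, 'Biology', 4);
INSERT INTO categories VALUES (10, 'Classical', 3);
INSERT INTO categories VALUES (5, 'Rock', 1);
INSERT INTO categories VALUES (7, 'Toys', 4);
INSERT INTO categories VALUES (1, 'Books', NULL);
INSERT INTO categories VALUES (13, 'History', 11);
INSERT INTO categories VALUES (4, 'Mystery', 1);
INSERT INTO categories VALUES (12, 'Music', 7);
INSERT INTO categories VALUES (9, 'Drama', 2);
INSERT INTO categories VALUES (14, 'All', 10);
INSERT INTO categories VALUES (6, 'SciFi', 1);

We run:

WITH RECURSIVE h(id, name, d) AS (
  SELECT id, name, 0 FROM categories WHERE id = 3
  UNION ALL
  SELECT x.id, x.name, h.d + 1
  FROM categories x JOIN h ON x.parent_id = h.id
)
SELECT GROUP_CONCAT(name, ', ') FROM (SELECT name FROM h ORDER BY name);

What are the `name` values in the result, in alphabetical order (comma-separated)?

All, Classical, Comedy, History, Jazz

Base: id=3 (Comedy) at d 0.
Iteration 1: rows with parent_id in {3} -> Classical (id 10, d 1), Jazz (id 11, d 1).
Iteration 2: rows with parent_id in {10,11} -> History (id 13, d 2), All (id 14, d 2).
Iteration 3: no rows with parent_id in {13,14}; recursion stops.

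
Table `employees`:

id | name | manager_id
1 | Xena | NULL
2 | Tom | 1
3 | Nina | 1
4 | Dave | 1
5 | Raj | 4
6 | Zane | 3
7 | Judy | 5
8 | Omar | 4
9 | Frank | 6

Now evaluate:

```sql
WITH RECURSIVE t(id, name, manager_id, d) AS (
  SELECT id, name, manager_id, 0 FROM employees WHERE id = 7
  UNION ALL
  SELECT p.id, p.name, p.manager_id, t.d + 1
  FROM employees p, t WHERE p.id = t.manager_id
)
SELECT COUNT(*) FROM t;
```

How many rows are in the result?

Base: id=7 (Judy), manager_id=5, d 0.
Iteration 1: join on id=5 -> Raj (id 5, manager_id=4, d 1).
Iteration 2: join on id=4 -> Dave (id 4, manager_id=1, d 2).
Iteration 3: join on id=1 -> Xena (id 1, manager_id=NULL, d 3).
Iteration 4: manager_id is NULL; no match; recursion stops.
Total rows emitted: 4.

4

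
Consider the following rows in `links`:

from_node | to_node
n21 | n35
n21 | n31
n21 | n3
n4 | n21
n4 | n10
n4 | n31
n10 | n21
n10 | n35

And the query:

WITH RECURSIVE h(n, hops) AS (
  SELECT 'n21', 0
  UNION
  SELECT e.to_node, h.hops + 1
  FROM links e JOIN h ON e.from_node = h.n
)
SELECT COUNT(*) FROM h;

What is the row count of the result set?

4

Base: (n21, hops=0).
Iteration 1: edges from {n21} -> (n3, hops=1), (n31, hops=1), (n35, hops=1).
Iteration 2: no outgoing edges from {n3,n31,n35}; recursion stops.
Total rows emitted: 4.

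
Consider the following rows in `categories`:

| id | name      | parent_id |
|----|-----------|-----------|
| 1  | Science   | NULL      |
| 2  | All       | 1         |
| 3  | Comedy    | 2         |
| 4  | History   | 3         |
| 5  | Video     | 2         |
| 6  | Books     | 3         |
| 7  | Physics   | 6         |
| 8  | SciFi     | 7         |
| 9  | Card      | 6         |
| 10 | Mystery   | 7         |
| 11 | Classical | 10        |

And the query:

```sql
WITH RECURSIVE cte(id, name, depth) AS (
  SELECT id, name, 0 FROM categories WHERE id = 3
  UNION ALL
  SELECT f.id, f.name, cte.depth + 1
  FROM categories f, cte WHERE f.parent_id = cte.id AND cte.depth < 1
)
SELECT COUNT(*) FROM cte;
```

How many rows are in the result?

3

Base: id=3 (Comedy) at depth 0.
Iteration 1: rows with parent_id in {3} -> History (id 4, depth 1), Books (id 6, depth 1).
Iteration 2: depth < 1 fails for all current rows; recursion stops.
Total rows emitted: 3.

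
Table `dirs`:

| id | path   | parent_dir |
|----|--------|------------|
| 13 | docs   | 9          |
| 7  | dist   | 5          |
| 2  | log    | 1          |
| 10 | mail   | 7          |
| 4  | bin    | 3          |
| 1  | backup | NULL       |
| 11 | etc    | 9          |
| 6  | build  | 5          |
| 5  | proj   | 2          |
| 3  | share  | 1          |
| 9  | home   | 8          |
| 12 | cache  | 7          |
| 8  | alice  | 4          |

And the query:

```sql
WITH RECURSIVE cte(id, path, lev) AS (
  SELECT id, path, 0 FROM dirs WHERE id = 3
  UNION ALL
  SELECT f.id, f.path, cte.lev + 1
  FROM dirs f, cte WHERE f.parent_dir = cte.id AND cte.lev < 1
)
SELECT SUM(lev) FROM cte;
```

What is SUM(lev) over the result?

Base: id=3 (share) at lev 0.
Iteration 1: rows with parent_dir in {3} -> bin (id 4, lev 1).
Iteration 2: lev < 1 fails for all current rows; recursion stops.
SUM(lev) = 0 + 1 = 1.

1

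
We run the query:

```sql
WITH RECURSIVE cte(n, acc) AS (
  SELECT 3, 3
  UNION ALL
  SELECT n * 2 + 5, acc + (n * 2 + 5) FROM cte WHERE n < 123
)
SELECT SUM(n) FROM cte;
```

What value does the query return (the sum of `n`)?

223

Base: n=3, acc=3.
Iteration 1: 3 < 123 holds -> n = 3 * 2 + 5 = 11, acc = 3 + 11 = 14.
Iteration 2: 11 < 123 holds -> n = 11 * 2 + 5 = 27, acc = 14 + 27 = 41.
Iteration 3: 27 < 123 holds -> n = 27 * 2 + 5 = 59, acc = 41 + 59 = 100.
Iteration 4: 59 < 123 holds -> n = 59 * 2 + 5 = 123, acc = 100 + 123 = 223.
Iteration 5: 123 < 123 fails; recursion stops.
SUM(n) = 3 + 11 + 27 + 59 + 123 = 223.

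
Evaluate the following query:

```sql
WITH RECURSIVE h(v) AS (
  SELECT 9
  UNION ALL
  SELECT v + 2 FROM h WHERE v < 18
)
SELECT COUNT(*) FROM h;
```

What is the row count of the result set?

Base: v=9.
Iteration 1: 9 < 18 holds -> v = 9 + 2 = 11.
Iteration 2: 11 < 18 holds -> v = 11 + 2 = 13.
Iteration 3: 13 < 18 holds -> v = 13 + 2 = 15.
Iteration 4: 15 < 18 holds -> v = 15 + 2 = 17.
Iteration 5: 17 < 18 holds -> v = 17 + 2 = 19.
Iteration 6: 19 < 18 fails; recursion stops.
Total rows emitted: 6.

6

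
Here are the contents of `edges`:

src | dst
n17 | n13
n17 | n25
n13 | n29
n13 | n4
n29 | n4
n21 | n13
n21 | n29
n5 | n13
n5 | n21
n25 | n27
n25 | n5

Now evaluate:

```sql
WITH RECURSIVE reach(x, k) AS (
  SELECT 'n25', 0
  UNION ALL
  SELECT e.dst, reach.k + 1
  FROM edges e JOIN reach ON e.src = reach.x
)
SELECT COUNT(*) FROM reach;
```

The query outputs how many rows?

Base: (n25, k=0).
Iteration 1: edges from {n25} -> (n27, k=1), (n5, k=1).
Iteration 2: edges from {n27,n5} -> (n13, k=2), (n21, k=2).
Iteration 3: edges from {n13,n21} -> (n13, k=3), (n29, k=3) x2, (n4, k=3). [UNION ALL keeps all 4 new rows, including repeats]
Iteration 4: edges from {n13,n29,n4} -> (n29, k=4), (n4, k=4) x3. [UNION ALL keeps all 4 new rows, including repeats]
Iteration 5: edges from {n29,n4} -> (n4, k=5).
Iteration 6: no outgoing edges from {n4}; recursion stops.
Total rows emitted: 14.

14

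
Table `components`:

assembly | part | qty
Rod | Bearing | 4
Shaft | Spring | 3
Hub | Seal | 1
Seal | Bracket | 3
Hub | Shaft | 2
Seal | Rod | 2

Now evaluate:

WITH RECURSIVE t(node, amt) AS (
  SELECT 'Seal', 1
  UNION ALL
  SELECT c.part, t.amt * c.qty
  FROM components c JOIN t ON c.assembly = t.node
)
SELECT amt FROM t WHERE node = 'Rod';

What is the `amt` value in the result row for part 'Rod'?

2

Base: (Seal, amt=1).
Iteration 1: components of {Seal} -> Bracket = 1*3 = 3, Rod = 1*2 = 2.
Iteration 2: components of {Bracket,Rod} -> Bearing = 2*4 = 8.
Iteration 3: no further components; recursion stops.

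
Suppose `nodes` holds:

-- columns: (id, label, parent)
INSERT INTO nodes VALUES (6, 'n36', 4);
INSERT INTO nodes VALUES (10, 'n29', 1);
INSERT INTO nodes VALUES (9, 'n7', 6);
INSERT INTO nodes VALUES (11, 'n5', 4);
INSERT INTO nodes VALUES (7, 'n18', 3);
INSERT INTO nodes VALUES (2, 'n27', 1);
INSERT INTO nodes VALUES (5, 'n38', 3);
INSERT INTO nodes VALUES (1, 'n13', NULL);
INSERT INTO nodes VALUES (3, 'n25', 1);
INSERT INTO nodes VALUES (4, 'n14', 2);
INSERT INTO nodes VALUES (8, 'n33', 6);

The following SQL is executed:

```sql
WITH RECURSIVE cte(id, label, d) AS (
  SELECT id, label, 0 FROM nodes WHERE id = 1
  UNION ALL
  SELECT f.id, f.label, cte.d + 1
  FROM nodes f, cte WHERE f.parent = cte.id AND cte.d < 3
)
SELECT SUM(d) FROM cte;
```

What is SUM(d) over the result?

Base: id=1 (n13) at d 0.
Iteration 1: rows with parent in {1} -> n27 (id 2, d 1), n25 (id 3, d 1), n29 (id 10, d 1).
Iteration 2: rows with parent in {2,3,10} -> n14 (id 4, d 2), n38 (id 5, d 2), n18 (id 7, d 2).
Iteration 3: rows with parent in {4,5,7} -> n36 (id 6, d 3), n5 (id 11, d 3).
Iteration 4: d < 3 fails for all current rows; recursion stops.
SUM(d) = 0 + 1 + 1 + 1 + 2 + 2 + 2 + 3 + 3 = 15.

15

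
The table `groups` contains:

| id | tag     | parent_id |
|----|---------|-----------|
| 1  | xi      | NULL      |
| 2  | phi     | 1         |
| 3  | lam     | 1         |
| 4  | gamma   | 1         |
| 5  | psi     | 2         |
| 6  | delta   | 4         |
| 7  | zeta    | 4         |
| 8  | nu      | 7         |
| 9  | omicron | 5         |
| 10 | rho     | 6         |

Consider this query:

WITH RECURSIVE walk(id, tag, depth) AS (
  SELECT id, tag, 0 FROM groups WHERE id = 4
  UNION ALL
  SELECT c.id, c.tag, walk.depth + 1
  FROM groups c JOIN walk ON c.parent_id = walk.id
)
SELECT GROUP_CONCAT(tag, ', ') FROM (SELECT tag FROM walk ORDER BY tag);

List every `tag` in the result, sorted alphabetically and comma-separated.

Base: id=4 (gamma) at depth 0.
Iteration 1: rows with parent_id in {4} -> delta (id 6, depth 1), zeta (id 7, depth 1).
Iteration 2: rows with parent_id in {6,7} -> nu (id 8, depth 2), rho (id 10, depth 2).
Iteration 3: no rows with parent_id in {8,10}; recursion stops.

delta, gamma, nu, rho, zeta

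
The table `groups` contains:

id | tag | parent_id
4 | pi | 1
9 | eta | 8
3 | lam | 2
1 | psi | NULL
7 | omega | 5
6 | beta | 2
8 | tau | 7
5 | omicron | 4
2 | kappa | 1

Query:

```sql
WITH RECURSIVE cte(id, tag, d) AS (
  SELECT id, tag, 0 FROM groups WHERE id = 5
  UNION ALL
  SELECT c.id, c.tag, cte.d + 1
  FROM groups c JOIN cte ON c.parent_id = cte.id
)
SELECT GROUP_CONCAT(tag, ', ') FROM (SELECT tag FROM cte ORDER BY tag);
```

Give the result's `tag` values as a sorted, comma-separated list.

Base: id=5 (omicron) at d 0.
Iteration 1: rows with parent_id in {5} -> omega (id 7, d 1).
Iteration 2: rows with parent_id in {7} -> tau (id 8, d 2).
Iteration 3: rows with parent_id in {8} -> eta (id 9, d 3).
Iteration 4: no rows with parent_id in {9}; recursion stops.

eta, omega, omicron, tau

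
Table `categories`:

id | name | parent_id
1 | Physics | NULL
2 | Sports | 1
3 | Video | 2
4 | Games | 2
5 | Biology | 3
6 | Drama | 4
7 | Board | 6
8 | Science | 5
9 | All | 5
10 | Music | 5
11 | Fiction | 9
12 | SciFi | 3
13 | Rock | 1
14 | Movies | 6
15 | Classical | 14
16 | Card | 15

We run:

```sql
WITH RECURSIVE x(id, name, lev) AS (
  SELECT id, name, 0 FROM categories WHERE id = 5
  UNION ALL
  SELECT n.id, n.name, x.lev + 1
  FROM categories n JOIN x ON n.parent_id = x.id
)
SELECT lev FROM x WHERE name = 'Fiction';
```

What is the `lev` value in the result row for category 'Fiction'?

Base: id=5 (Biology) at lev 0.
Iteration 1: rows with parent_id in {5} -> Science (id 8, lev 1), All (id 9, lev 1), Music (id 10, lev 1).
Iteration 2: rows with parent_id in {8,9,10} -> Fiction (id 11, lev 2).
Iteration 3: no rows with parent_id in {11}; recursion stops.

2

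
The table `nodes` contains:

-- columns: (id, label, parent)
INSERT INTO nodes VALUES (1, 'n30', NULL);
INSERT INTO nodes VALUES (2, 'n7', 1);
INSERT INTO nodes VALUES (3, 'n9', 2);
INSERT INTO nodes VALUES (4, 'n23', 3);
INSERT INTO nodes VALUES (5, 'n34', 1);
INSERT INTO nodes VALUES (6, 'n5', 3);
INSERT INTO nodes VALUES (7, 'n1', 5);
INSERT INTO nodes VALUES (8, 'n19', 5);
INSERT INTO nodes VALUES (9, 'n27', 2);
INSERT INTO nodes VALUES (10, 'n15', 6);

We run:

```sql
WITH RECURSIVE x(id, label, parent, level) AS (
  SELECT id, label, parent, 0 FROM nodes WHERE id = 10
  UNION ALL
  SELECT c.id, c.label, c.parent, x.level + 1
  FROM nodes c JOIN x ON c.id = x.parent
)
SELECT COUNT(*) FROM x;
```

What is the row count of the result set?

Base: id=10 (n15), parent=6, level 0.
Iteration 1: join on id=6 -> n5 (id 6, parent=3, level 1).
Iteration 2: join on id=3 -> n9 (id 3, parent=2, level 2).
Iteration 3: join on id=2 -> n7 (id 2, parent=1, level 3).
Iteration 4: join on id=1 -> n30 (id 1, parent=NULL, level 4).
Iteration 5: parent is NULL; no match; recursion stops.
Total rows emitted: 5.

5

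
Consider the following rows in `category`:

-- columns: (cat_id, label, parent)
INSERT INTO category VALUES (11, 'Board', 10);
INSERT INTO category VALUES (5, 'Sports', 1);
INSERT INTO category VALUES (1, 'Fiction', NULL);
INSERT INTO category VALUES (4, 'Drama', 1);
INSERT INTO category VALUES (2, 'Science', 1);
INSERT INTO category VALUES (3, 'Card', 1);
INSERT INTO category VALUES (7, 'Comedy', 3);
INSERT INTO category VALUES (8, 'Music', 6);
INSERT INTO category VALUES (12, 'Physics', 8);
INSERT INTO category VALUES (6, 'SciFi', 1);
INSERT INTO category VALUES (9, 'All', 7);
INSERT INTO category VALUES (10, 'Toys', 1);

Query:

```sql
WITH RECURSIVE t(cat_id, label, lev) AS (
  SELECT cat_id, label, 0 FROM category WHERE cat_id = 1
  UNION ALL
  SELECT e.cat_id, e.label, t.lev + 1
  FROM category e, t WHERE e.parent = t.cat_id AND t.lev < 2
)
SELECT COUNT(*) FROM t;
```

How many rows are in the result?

10

Base: cat_id=1 (Fiction) at lev 0.
Iteration 1: rows with parent in {1} -> Science (id 2, lev 1), Card (id 3, lev 1), Drama (id 4, lev 1), Sports (id 5, lev 1), SciFi (id 6, lev 1), Toys (id 10, lev 1).
Iteration 2: rows with parent in {2,3,4,5,6,10} -> Comedy (id 7, lev 2), Music (id 8, lev 2), Board (id 11, lev 2).
Iteration 3: lev < 2 fails for all current rows; recursion stops.
Total rows emitted: 10.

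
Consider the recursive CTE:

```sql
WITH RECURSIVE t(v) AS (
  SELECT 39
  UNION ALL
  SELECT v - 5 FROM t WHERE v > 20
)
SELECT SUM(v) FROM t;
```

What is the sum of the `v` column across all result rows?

145

Base: v=39.
Iteration 1: 39 > 20 holds -> v = 39 - 5 = 34.
Iteration 2: 34 > 20 holds -> v = 34 - 5 = 29.
Iteration 3: 29 > 20 holds -> v = 29 - 5 = 24.
Iteration 4: 24 > 20 holds -> v = 24 - 5 = 19.
Iteration 5: 19 > 20 fails; recursion stops.
SUM(v) = 39 + 34 + 29 + 24 + 19 = 145.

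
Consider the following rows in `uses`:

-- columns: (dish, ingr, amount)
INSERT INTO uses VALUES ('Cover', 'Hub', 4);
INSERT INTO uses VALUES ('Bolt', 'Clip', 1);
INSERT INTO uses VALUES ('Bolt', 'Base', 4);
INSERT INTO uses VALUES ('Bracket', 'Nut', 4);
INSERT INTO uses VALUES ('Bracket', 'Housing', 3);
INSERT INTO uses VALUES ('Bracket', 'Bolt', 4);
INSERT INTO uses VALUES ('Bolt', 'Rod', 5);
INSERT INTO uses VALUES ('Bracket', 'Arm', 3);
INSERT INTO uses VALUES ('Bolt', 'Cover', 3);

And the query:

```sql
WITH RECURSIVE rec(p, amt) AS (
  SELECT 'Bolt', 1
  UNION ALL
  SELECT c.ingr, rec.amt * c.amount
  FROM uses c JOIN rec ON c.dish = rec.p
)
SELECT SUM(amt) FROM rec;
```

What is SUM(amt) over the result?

26

Base: (Bolt, amt=1).
Iteration 1: components of {Bolt} -> Base = 1*4 = 4, Clip = 1*1 = 1, Cover = 1*3 = 3, Rod = 1*5 = 5.
Iteration 2: components of {Base,Clip,Cover,Rod} -> Hub = 3*4 = 12.
Iteration 3: no further components; recursion stops.
SUM(amt) = 1 + 3 + 1 + 5 + 4 + 12 = 26.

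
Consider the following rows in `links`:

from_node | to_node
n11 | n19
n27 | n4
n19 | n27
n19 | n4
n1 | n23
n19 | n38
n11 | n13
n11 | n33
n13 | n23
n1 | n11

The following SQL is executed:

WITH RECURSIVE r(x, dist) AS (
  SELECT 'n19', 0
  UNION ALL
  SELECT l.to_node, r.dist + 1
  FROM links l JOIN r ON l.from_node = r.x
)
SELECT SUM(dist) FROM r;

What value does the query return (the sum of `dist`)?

Base: (n19, dist=0).
Iteration 1: edges from {n19} -> (n27, dist=1), (n38, dist=1), (n4, dist=1).
Iteration 2: edges from {n27,n38,n4} -> (n4, dist=2).
Iteration 3: no outgoing edges from {n4}; recursion stops.
SUM(dist) = 0 + 1 + 1 + 1 + 2 = 5.

5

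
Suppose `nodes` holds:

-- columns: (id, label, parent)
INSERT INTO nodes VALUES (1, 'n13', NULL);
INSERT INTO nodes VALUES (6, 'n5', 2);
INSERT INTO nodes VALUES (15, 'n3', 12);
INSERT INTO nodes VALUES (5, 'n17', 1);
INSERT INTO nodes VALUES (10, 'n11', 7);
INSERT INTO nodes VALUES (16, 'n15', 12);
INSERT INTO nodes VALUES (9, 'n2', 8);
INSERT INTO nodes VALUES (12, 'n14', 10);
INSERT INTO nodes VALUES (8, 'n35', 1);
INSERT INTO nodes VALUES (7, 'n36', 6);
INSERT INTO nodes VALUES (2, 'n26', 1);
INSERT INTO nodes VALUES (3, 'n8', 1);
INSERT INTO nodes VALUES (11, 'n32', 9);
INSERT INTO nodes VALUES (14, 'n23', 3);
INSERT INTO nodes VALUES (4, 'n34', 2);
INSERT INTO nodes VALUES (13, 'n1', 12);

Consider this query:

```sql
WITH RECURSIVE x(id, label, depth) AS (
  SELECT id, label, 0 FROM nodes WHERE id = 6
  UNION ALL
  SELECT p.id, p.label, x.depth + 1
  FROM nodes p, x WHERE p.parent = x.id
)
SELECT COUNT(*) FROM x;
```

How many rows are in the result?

7

Base: id=6 (n5) at depth 0.
Iteration 1: rows with parent in {6} -> n36 (id 7, depth 1).
Iteration 2: rows with parent in {7} -> n11 (id 10, depth 2).
Iteration 3: rows with parent in {10} -> n14 (id 12, depth 3).
Iteration 4: rows with parent in {12} -> n1 (id 13, depth 4), n3 (id 15, depth 4), n15 (id 16, depth 4).
Iteration 5: no rows with parent in {13,15,16}; recursion stops.
Total rows emitted: 7.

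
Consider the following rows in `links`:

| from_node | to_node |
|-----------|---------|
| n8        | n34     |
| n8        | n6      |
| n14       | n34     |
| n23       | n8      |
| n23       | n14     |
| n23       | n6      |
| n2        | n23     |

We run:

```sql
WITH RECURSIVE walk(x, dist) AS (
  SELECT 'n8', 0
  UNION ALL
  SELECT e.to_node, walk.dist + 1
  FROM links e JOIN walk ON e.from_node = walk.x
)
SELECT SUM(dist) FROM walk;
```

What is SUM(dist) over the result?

2

Base: (n8, dist=0).
Iteration 1: edges from {n8} -> (n34, dist=1), (n6, dist=1).
Iteration 2: no outgoing edges from {n34,n6}; recursion stops.
SUM(dist) = 0 + 1 + 1 = 2.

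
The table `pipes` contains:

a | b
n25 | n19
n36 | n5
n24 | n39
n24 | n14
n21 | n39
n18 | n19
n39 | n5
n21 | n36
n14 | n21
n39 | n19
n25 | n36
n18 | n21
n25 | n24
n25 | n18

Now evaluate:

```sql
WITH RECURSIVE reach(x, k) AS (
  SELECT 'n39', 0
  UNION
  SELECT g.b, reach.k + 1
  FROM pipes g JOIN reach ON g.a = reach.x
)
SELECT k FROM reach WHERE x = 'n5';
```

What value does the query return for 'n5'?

Base: (n39, k=0).
Iteration 1: edges from {n39} -> (n19, k=1), (n5, k=1).
Iteration 2: no outgoing edges from {n19,n5}; recursion stops.

1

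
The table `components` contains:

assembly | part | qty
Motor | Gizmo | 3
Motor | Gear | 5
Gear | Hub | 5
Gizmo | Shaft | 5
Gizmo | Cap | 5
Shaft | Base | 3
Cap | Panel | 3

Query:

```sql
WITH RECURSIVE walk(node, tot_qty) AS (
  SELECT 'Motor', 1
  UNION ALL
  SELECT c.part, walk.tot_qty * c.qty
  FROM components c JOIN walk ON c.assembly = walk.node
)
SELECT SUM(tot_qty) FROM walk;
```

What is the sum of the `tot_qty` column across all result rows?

154

Base: (Motor, tot_qty=1).
Iteration 1: components of {Motor} -> Gear = 1*5 = 5, Gizmo = 1*3 = 3.
Iteration 2: components of {Gear,Gizmo} -> Cap = 3*5 = 15, Hub = 5*5 = 25, Shaft = 3*5 = 15.
Iteration 3: components of {Cap,Hub,Shaft} -> Base = 15*3 = 45, Panel = 15*3 = 45.
Iteration 4: no further components; recursion stops.
SUM(tot_qty) = 1 + 3 + 5 + 15 + 15 + 25 + 45 + 45 = 154.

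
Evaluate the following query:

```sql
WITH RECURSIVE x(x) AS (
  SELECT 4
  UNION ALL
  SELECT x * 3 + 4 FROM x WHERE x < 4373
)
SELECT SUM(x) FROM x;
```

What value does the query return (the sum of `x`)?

Base: x=4.
Iteration 1: 4 < 4373 holds -> x = 4 * 3 + 4 = 16.
Iteration 2: 16 < 4373 holds -> x = 16 * 3 + 4 = 52.
Iteration 3: 52 < 4373 holds -> x = 52 * 3 + 4 = 160.
Iteration 4: 160 < 4373 holds -> x = 160 * 3 + 4 = 484.
Iteration 5: 484 < 4373 holds -> x = 484 * 3 + 4 = 1456.
Iteration 6: 1456 < 4373 holds -> x = 1456 * 3 + 4 = 4372.
Iteration 7: 4372 < 4373 holds -> x = 4372 * 3 + 4 = 13120.
Iteration 8: 13120 < 4373 fails; recursion stops.
SUM(x) = 4 + 16 + 52 + 160 + 484 + 1456 + 4372 + 13120 = 19664.

19664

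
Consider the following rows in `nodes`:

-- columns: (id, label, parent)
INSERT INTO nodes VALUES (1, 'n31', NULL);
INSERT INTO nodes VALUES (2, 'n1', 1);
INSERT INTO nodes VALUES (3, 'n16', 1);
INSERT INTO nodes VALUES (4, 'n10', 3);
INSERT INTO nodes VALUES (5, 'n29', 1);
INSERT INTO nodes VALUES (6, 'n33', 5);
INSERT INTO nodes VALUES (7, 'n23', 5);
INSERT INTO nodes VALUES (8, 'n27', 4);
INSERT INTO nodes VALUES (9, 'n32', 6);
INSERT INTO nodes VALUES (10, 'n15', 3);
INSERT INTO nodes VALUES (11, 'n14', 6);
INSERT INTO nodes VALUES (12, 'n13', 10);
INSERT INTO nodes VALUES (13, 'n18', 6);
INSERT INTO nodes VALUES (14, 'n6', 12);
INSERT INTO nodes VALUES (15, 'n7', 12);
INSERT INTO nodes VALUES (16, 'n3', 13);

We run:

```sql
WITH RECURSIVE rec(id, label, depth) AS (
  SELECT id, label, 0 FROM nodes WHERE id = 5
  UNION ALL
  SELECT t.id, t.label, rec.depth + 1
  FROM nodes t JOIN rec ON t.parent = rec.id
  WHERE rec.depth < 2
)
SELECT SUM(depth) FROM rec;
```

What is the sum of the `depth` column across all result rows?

Base: id=5 (n29) at depth 0.
Iteration 1: rows with parent in {5} -> n33 (id 6, depth 1), n23 (id 7, depth 1).
Iteration 2: rows with parent in {6,7} -> n32 (id 9, depth 2), n14 (id 11, depth 2), n18 (id 13, depth 2).
Iteration 3: depth < 2 fails for all current rows; recursion stops.
SUM(depth) = 0 + 1 + 1 + 2 + 2 + 2 = 8.

8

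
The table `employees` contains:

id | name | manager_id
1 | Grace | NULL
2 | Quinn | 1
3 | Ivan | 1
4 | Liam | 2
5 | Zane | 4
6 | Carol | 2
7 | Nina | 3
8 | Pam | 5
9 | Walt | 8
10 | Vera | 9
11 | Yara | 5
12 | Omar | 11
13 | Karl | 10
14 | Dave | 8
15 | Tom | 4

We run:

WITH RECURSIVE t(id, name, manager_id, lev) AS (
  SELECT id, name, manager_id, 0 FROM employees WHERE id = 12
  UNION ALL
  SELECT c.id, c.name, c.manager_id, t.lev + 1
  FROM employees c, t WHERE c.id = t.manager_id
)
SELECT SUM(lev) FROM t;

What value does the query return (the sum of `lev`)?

15

Base: id=12 (Omar), manager_id=11, lev 0.
Iteration 1: join on id=11 -> Yara (id 11, manager_id=5, lev 1).
Iteration 2: join on id=5 -> Zane (id 5, manager_id=4, lev 2).
Iteration 3: join on id=4 -> Liam (id 4, manager_id=2, lev 3).
Iteration 4: join on id=2 -> Quinn (id 2, manager_id=1, lev 4).
Iteration 5: join on id=1 -> Grace (id 1, manager_id=NULL, lev 5).
Iteration 6: manager_id is NULL; no match; recursion stops.
SUM(lev) = 0 + 1 + 2 + 3 + 4 + 5 = 15.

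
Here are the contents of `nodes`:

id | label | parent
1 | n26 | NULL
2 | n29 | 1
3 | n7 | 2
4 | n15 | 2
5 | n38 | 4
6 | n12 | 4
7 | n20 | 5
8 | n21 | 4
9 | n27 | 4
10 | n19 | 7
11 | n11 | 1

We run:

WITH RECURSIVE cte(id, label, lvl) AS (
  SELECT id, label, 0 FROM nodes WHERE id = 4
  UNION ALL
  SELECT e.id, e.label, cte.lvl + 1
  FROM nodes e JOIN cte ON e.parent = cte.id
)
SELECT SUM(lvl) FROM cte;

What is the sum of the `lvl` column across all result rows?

Base: id=4 (n15) at lvl 0.
Iteration 1: rows with parent in {4} -> n38 (id 5, lvl 1), n12 (id 6, lvl 1), n21 (id 8, lvl 1), n27 (id 9, lvl 1).
Iteration 2: rows with parent in {5,6,8,9} -> n20 (id 7, lvl 2).
Iteration 3: rows with parent in {7} -> n19 (id 10, lvl 3).
Iteration 4: no rows with parent in {10}; recursion stops.
SUM(lvl) = 0 + 1 + 1 + 1 + 1 + 2 + 3 = 9.

9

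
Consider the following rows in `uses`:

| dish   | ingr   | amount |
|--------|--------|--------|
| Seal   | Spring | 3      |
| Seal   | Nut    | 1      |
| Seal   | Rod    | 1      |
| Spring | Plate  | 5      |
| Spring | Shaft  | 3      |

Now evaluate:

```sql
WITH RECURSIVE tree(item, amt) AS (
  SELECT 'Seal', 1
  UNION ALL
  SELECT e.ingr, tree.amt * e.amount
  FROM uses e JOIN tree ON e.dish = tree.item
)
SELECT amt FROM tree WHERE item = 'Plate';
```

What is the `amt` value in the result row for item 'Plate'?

Base: (Seal, amt=1).
Iteration 1: components of {Seal} -> Nut = 1*1 = 1, Rod = 1*1 = 1, Spring = 1*3 = 3.
Iteration 2: components of {Nut,Rod,Spring} -> Plate = 3*5 = 15, Shaft = 3*3 = 9.
Iteration 3: no further components; recursion stops.

15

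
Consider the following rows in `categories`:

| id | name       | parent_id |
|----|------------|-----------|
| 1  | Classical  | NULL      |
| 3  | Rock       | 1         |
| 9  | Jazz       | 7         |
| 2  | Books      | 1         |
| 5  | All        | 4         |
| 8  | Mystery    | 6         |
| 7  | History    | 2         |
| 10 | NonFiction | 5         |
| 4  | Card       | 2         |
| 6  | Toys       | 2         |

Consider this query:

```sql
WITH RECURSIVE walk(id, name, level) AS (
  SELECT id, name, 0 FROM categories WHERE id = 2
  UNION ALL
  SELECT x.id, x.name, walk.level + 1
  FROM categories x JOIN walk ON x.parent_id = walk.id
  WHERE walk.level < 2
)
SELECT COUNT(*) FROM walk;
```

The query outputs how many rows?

7

Base: id=2 (Books) at level 0.
Iteration 1: rows with parent_id in {2} -> Card (id 4, level 1), Toys (id 6, level 1), History (id 7, level 1).
Iteration 2: rows with parent_id in {4,6,7} -> All (id 5, level 2), Mystery (id 8, level 2), Jazz (id 9, level 2).
Iteration 3: level < 2 fails for all current rows; recursion stops.
Total rows emitted: 7.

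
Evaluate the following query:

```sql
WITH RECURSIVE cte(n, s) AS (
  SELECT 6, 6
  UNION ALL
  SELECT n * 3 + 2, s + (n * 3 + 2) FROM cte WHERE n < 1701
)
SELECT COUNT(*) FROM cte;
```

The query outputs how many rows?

Base: n=6, s=6.
Iteration 1: 6 < 1701 holds -> n = 6 * 3 + 2 = 20, s = 6 + 20 = 26.
Iteration 2: 20 < 1701 holds -> n = 20 * 3 + 2 = 62, s = 26 + 62 = 88.
Iteration 3: 62 < 1701 holds -> n = 62 * 3 + 2 = 188, s = 88 + 188 = 276.
Iteration 4: 188 < 1701 holds -> n = 188 * 3 + 2 = 566, s = 276 + 566 = 842.
Iteration 5: 566 < 1701 holds -> n = 566 * 3 + 2 = 1700, s = 842 + 1700 = 2542.
Iteration 6: 1700 < 1701 holds -> n = 1700 * 3 + 2 = 5102, s = 2542 + 5102 = 7644.
Iteration 7: 5102 < 1701 fails; recursion stops.
Total rows emitted: 7.

7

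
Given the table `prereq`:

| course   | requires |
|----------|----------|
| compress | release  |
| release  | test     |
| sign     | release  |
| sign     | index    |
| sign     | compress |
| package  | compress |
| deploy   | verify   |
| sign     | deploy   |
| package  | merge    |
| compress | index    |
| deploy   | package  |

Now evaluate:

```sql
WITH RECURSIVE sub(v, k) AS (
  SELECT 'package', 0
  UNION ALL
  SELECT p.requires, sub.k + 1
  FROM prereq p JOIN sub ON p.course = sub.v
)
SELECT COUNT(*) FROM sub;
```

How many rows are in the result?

6

Base: (package, k=0).
Iteration 1: edges from {package} -> (compress, k=1), (merge, k=1).
Iteration 2: edges from {compress,merge} -> (index, k=2), (release, k=2).
Iteration 3: edges from {index,release} -> (test, k=3).
Iteration 4: no outgoing edges from {test}; recursion stops.
Total rows emitted: 6.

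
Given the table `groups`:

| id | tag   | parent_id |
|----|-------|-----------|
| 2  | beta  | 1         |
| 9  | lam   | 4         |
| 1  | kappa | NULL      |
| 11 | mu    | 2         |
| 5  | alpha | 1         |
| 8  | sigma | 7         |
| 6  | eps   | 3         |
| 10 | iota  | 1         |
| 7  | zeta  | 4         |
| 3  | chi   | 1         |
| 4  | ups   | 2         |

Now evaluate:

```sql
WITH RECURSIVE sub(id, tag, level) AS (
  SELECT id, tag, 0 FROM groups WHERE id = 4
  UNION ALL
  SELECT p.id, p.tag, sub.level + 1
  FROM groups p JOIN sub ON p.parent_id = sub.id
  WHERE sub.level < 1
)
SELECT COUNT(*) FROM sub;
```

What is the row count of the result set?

Base: id=4 (ups) at level 0.
Iteration 1: rows with parent_id in {4} -> zeta (id 7, level 1), lam (id 9, level 1).
Iteration 2: level < 1 fails for all current rows; recursion stops.
Total rows emitted: 3.

3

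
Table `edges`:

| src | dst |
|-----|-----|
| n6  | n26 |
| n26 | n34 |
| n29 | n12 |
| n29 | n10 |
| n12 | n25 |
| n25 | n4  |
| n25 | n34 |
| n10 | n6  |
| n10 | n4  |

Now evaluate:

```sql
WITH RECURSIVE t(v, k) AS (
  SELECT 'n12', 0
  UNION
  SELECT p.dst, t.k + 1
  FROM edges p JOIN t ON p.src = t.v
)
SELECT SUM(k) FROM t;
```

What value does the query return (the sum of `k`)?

5

Base: (n12, k=0).
Iteration 1: edges from {n12} -> (n25, k=1).
Iteration 2: edges from {n25} -> (n34, k=2), (n4, k=2).
Iteration 3: no outgoing edges from {n34,n4}; recursion stops.
SUM(k) = 0 + 1 + 2 + 2 = 5.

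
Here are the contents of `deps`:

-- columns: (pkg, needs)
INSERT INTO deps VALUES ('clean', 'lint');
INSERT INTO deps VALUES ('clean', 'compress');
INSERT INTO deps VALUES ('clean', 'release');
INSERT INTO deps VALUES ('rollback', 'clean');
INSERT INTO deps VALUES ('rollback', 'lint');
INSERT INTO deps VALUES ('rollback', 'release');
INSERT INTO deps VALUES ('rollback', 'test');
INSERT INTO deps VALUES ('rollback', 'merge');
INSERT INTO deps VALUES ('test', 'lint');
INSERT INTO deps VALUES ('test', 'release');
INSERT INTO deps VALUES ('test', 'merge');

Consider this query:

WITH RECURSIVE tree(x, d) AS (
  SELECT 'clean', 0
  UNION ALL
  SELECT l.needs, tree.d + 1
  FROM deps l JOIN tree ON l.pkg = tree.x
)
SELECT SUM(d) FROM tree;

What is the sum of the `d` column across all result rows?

3

Base: (clean, d=0).
Iteration 1: edges from {clean} -> (compress, d=1), (lint, d=1), (release, d=1).
Iteration 2: no outgoing edges from {compress,lint,release}; recursion stops.
SUM(d) = 0 + 1 + 1 + 1 = 3.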